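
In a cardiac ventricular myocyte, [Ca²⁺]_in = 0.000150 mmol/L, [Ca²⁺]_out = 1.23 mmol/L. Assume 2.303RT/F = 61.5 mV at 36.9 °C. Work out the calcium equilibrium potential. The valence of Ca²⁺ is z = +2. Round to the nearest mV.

120 mV

E = (61.5/z) · log₁₀([Ca²⁺]_out/[Ca²⁺]_in) with z = +2.
= (61.5/2) · log₁₀(1.23/0.000150) = 30.75 · log₁₀(8200)
= 30.75 · (3.9138) = 120.35 mV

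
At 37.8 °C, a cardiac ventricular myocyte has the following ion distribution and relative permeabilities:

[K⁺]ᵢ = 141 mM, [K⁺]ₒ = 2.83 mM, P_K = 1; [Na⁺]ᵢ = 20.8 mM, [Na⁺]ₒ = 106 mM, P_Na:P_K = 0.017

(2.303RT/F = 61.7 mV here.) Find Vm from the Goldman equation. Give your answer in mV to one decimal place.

Vm = 61.7 · log₁₀[(Σ P·[cation]ₒ + Σ P·[anion]ᵢ) / (Σ P·[cation]ᵢ + Σ P·[anion]ₒ)]
Numerator = 1×2.83 + 0.017×106 = 4.632
Denominator = 1×141 + 0.017×20.8 = 141.4
Vm = 61.7 · log₁₀(0.032769) = 61.7 × (-1.4845) = -91.60 mV

-91.6 mV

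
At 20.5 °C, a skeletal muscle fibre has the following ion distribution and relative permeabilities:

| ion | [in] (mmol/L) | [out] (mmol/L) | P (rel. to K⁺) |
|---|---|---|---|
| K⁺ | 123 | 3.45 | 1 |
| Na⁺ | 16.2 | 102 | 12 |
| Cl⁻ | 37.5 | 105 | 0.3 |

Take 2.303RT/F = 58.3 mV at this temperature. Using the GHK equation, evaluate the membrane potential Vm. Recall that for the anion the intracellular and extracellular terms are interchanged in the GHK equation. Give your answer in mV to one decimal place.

32.1 mV

Vm = 58.3 · log₁₀[(Σ P·[cation]ₒ + Σ P·[anion]ᵢ) / (Σ P·[cation]ᵢ + Σ P·[anion]ₒ)]
Numerator = 1×3.45 + 12×102 + 0.3×37.5 = 1239
Denominator = 1×123 + 12×16.2 + 0.3×105 = 348.9
Vm = 58.3 · log₁₀(3.5503) = 58.3 × (0.5503) = 32.08 mV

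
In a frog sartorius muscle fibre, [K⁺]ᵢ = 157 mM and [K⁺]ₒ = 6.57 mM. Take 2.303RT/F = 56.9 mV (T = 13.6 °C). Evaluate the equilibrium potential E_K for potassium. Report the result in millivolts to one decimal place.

-78.4 mV

E = (56.9/z) · log₁₀([K⁺]_out/[K⁺]_in) with z = +1.
= (56.9/1) · log₁₀(6.57/157) = 56.90 · log₁₀(0.04185)
= 56.90 · (-1.3783) = -78.43 mV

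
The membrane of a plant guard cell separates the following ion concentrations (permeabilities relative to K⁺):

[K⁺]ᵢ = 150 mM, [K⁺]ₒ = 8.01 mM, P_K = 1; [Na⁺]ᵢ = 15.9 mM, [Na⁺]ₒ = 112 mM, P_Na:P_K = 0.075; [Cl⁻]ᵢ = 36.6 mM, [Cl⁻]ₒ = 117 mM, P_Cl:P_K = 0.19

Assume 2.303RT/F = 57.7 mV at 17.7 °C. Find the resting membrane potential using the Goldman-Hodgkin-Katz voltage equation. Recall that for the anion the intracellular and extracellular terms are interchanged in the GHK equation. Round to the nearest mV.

Vm = 57.7 · log₁₀[(Σ P·[cation]ₒ + Σ P·[anion]ᵢ) / (Σ P·[cation]ᵢ + Σ P·[anion]ₒ)]
Numerator = 1×8.01 + 0.075×112 + 0.19×36.6 = 23.36
Denominator = 1×150 + 0.075×15.9 + 0.19×117 = 173.4
Vm = 57.7 · log₁₀(0.13472) = 57.7 × (-0.8706) = -50.23 mV

-50 mV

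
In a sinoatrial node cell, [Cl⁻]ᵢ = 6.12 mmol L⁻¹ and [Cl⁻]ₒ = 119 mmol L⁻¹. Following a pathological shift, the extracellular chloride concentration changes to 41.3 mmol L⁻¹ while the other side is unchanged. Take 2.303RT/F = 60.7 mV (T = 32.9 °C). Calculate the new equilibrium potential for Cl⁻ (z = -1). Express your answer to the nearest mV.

-50 mV

After the shift: [Cl⁻]_out = 41.3, [Cl⁻]_in = 6.12 mmol L⁻¹.
E_new = (60.7/-1)·log₁₀(41.3/6.12) = -60.70 · (0.8292) = -50.33 mV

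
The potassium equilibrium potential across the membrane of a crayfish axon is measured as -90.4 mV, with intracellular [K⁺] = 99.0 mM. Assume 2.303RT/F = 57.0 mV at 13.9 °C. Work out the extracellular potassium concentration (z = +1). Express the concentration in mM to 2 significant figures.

2.6 mM

Nernst: E = (57.0/1) · log₁₀([out]/[in]), so log₁₀([out]/[in]) = -90.4 × 1 / 57.0 = -1.5860.
[out]/[in] = 10^(-1.5860) = 0.02594.
[out] = 0.02594 × 99.0 = 2.568 mM.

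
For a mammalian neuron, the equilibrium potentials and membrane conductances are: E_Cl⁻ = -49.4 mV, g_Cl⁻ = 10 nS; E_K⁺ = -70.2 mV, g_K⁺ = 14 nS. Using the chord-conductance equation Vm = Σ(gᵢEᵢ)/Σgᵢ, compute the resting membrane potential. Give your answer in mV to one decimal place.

-61.5 mV

Σ gᵢEᵢ = 10·(-49.4) + 14·(-70.2) = -1476.80
Σ gᵢ = 10 + 14 = 24
Vm = -1476.80 / 24 = -61.53 mV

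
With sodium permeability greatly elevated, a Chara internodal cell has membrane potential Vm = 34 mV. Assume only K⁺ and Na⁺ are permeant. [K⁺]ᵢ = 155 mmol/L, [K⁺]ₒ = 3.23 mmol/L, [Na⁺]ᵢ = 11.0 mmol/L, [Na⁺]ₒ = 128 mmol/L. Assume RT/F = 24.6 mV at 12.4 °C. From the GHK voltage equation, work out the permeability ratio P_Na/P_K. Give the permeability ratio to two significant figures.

Let α = P_Na/P_K. GHK: Vm = 24.6·ln[(Kₒ + α·Naₒ)/(Kᵢ + α·Naᵢ)].
e^(Vm/24.6) = e^(34.0/24.6) = 3.9833
So 3.9833·(Kᵢ + α·Naᵢ) = Kₒ + α·Naₒ → α = (3.9833·155.0 − 3.23) / (128.0 − 3.9833·11.0)
α = (617.4 − 3.23) / (128.0 − 43.82) = 614.2/84.18 = 7.296

7.3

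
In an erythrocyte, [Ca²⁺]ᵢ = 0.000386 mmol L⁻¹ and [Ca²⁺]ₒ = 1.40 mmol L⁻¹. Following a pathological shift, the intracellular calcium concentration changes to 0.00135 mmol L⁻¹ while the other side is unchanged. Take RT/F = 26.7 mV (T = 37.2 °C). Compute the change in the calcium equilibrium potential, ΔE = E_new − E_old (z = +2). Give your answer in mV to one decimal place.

E_old = (26.7/2)·ln(1.40/0.000386) = 109.42 mV
E_new = (26.7/2)·ln(1.40/0.00135) = 92.70 mV
ΔE = 92.70 − (109.42) = -16.71 mV

-16.7 mV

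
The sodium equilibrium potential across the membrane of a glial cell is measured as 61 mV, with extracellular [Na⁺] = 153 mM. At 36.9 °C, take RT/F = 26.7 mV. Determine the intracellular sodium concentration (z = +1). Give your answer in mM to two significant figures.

Nernst: E = (26.7/1) · ln([out]/[in]), so ln([out]/[in]) = 61.0 × 1 / 26.7 = 2.2846.
[out]/[in] = e^(2.2846) = 9.822.
[in] = 153 / 9.822 = 15.58 mM.

16 mM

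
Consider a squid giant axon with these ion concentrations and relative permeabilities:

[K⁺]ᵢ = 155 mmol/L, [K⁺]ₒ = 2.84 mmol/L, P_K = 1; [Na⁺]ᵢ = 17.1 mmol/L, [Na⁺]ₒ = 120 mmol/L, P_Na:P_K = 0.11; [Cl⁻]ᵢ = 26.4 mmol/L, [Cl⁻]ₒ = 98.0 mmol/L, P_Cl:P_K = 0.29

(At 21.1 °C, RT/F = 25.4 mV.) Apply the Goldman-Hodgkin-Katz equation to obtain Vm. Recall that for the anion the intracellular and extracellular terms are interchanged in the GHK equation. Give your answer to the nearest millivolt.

-52 mV

Vm = 25.4 · ln[(Σ P·[cation]ₒ + Σ P·[anion]ᵢ) / (Σ P·[cation]ᵢ + Σ P·[anion]ₒ)]
Numerator = 1×2.84 + 0.11×120 + 0.29×26.4 = 23.7
Denominator = 1×155 + 0.11×17.1 + 0.29×98.0 = 185.3
Vm = 25.4 · ln(0.12788) = 25.4 × (-2.0567) = -52.24 mV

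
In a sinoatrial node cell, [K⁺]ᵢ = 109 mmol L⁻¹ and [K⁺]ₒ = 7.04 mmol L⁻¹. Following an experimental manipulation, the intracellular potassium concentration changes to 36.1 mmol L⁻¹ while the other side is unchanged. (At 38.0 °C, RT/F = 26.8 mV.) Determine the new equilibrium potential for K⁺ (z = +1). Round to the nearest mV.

After the shift: [K⁺]_out = 7.04, [K⁺]_in = 36.1 mmol L⁻¹.
E_new = (26.8/1)·ln(7.04/36.1) = 26.80 · (-1.6347) = -43.81 mV

-44 mV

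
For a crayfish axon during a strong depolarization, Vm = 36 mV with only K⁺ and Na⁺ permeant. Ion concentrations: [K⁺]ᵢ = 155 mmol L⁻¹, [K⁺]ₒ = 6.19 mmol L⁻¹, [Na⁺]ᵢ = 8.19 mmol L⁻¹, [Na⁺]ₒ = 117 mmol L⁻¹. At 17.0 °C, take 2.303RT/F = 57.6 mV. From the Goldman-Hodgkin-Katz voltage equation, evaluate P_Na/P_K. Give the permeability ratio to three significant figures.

7.85

Let α = P_Na/P_K. GHK: Vm = 57.6·log₁₀[(Kₒ + α·Naₒ)/(Kᵢ + α·Naᵢ)].
10^(Vm/57.6) = 10^(36.0/57.6) = 4.217
So 4.217·(Kᵢ + α·Naᵢ) = Kₒ + α·Naₒ → α = (4.217·155.0 − 6.19) / (117.0 − 4.217·8.19)
α = (653.6 − 6.19) / (117.0 − 34.54) = 647.4/82.46 = 7.851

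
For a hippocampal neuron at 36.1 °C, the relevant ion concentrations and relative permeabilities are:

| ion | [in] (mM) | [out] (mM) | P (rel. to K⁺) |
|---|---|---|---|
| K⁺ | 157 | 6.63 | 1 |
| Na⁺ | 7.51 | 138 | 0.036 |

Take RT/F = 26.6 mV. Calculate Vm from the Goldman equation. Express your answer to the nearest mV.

-69 mV

Vm = 26.6 · ln[(Σ P·[cation]ₒ + Σ P·[anion]ᵢ) / (Σ P·[cation]ᵢ + Σ P·[anion]ₒ)]
Numerator = 1×6.63 + 0.036×138 = 11.6
Denominator = 1×157 + 0.036×7.51 = 157.3
Vm = 26.6 · ln(0.073746) = 26.6 × (-2.6071) = -69.35 mV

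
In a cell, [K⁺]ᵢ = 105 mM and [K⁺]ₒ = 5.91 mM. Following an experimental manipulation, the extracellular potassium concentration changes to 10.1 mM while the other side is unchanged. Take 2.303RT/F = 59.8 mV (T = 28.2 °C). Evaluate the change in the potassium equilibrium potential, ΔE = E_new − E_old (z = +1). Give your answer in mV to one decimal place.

13.9 mV

E_old = (59.8/1)·log₁₀(5.91/105) = -74.73 mV
E_new = (59.8/1)·log₁₀(10.1/105) = -60.81 mV
ΔE = -60.81 − (-74.73) = 13.92 mV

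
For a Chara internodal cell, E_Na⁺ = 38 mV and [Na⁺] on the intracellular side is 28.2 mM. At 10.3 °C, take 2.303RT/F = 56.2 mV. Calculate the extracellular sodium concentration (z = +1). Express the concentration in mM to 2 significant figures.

Nernst: E = (56.2/1) · log₁₀([out]/[in]), so log₁₀([out]/[in]) = 38.0 × 1 / 56.2 = 0.6762.
[out]/[in] = 10^(0.6762) = 4.744.
[out] = 4.744 × 28.2 = 133.8 mM.

130 mM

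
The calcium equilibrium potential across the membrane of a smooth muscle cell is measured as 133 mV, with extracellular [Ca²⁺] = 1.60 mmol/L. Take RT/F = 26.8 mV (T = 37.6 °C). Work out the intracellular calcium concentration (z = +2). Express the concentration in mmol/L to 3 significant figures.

Nernst: E = (26.8/2) · ln([out]/[in]), so ln([out]/[in]) = 133.0 × 2 / 26.8 = 9.9254.
[out]/[in] = e^(9.9254) = 2.044e+04.
[in] = 1.60 / 2.044e+04 = 7.827e-05 mmol/L.

0.0000783 mmol/L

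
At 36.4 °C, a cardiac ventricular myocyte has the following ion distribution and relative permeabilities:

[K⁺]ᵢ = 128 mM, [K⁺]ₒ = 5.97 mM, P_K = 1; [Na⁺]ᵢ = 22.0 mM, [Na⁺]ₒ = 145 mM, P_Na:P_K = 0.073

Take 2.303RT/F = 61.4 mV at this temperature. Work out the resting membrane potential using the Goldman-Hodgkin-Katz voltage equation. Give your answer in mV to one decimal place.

-54.9 mV

Vm = 61.4 · log₁₀[(Σ P·[cation]ₒ + Σ P·[anion]ᵢ) / (Σ P·[cation]ᵢ + Σ P·[anion]ₒ)]
Numerator = 1×5.97 + 0.073×145 = 16.55
Denominator = 1×128 + 0.073×22.0 = 129.6
Vm = 61.4 · log₁₀(0.12773) = 61.4 × (-0.8937) = -54.87 mV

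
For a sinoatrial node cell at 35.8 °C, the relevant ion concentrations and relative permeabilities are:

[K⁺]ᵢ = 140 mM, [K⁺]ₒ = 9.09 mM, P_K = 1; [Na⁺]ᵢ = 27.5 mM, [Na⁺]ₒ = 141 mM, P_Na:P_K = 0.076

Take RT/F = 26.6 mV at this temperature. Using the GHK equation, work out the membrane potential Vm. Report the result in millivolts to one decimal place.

-52.4 mV

Vm = 26.6 · ln[(Σ P·[cation]ₒ + Σ P·[anion]ᵢ) / (Σ P·[cation]ᵢ + Σ P·[anion]ₒ)]
Numerator = 1×9.09 + 0.076×141 = 19.81
Denominator = 1×140 + 0.076×27.5 = 142.1
Vm = 26.6 · ln(0.13939) = 26.6 × (-1.9705) = -52.41 mV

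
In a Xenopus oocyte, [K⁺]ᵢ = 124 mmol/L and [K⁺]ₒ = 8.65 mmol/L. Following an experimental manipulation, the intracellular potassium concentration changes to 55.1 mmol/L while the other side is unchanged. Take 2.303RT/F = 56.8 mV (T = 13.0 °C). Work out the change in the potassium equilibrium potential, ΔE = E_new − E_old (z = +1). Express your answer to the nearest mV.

E_old = (56.8/1)·log₁₀(8.65/124) = -65.68 mV
E_new = (56.8/1)·log₁₀(8.65/55.1) = -45.67 mV
ΔE = -45.67 − (-65.68) = 20.01 mV

20 mV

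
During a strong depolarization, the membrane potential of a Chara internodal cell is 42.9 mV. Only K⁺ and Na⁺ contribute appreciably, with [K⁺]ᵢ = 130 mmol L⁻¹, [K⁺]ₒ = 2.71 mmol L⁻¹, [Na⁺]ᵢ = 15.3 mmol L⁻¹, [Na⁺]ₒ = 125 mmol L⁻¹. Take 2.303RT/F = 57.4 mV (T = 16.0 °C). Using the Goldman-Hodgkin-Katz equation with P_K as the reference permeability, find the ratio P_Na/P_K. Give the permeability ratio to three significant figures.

Let α = P_Na/P_K. GHK: Vm = 57.4·log₁₀[(Kₒ + α·Naₒ)/(Kᵢ + α·Naᵢ)].
10^(Vm/57.4) = 10^(42.9/57.4) = 5.5897
So 5.5897·(Kᵢ + α·Naᵢ) = Kₒ + α·Naₒ → α = (5.5897·130.0 − 2.71) / (125.0 − 5.5897·15.3)
α = (726.7 − 2.71) / (125.0 − 85.52) = 723.9/39.48 = 18.34

18.3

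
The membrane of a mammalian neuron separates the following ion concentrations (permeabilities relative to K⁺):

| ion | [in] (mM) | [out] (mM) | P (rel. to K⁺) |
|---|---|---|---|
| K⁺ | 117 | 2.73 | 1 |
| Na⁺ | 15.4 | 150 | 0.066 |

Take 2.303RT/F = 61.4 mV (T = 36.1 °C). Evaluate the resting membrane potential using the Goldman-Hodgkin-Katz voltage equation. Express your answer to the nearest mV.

Vm = 61.4 · log₁₀[(Σ P·[cation]ₒ + Σ P·[anion]ᵢ) / (Σ P·[cation]ᵢ + Σ P·[anion]ₒ)]
Numerator = 1×2.73 + 0.066×150 = 12.63
Denominator = 1×117 + 0.066×15.4 = 118
Vm = 61.4 · log₁₀(0.10702) = 61.4 × (-0.9705) = -59.59 mV

-60 mV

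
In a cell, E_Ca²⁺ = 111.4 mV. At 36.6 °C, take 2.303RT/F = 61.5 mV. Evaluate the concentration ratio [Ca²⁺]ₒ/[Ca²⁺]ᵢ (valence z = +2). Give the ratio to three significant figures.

log₁₀([out]/[in]) = E·z/(61.5) = 111.4 × 2 / 61.5 = 3.6228
[out]/[in] = 10^(3.6228) = 4195

4200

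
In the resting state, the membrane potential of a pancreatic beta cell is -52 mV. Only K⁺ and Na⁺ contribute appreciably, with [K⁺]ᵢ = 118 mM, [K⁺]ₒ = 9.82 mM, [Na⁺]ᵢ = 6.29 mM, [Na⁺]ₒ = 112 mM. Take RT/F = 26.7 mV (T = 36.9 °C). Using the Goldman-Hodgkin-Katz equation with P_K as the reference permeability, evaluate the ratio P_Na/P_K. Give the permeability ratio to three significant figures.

0.0631

Let α = P_Na/P_K. GHK: Vm = 26.7·ln[(Kₒ + α·Naₒ)/(Kᵢ + α·Naᵢ)].
e^(Vm/26.7) = e^(-52.0/26.7) = 0.14262
So 0.14262·(Kᵢ + α·Naᵢ) = Kₒ + α·Naₒ → α = (0.14262·118.0 − 9.82) / (112.0 − 0.14262·6.29)
α = (16.83 − 9.82) / (112.0 − 0.8971) = 7.009/111.1 = 0.06309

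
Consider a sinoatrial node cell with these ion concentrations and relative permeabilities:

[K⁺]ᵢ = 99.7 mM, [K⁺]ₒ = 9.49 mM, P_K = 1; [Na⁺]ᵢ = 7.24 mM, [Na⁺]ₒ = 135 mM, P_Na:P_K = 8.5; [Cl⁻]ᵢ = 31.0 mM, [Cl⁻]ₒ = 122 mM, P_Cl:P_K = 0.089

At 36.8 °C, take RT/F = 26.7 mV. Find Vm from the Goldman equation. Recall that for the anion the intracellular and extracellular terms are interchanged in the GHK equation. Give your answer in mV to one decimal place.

50.9 mV

Vm = 26.7 · ln[(Σ P·[cation]ₒ + Σ P·[anion]ᵢ) / (Σ P·[cation]ᵢ + Σ P·[anion]ₒ)]
Numerator = 1×9.49 + 8.5×135 + 0.089×31.0 = 1160
Denominator = 1×99.7 + 8.5×7.24 + 0.089×122 = 172.1
Vm = 26.7 · ln(6.7389) = 26.7 × (1.9079) = 50.94 mV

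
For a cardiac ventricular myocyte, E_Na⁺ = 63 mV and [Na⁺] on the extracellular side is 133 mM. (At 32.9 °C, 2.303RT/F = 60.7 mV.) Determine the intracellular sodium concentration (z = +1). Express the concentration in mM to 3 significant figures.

12.2 mM

Nernst: E = (60.7/1) · log₁₀([out]/[in]), so log₁₀([out]/[in]) = 63.0 × 1 / 60.7 = 1.0379.
[out]/[in] = 10^(1.0379) = 10.91.
[in] = 133 / 10.91 = 12.19 mM.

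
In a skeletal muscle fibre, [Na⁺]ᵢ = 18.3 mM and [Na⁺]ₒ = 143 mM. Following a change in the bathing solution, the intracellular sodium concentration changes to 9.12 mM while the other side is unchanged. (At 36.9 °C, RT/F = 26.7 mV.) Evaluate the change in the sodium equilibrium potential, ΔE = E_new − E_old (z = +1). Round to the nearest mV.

19 mV

E_old = (26.7/1)·ln(143/18.3) = 54.89 mV
E_new = (26.7/1)·ln(143/9.12) = 73.49 mV
ΔE = 73.49 − (54.89) = 18.59 mV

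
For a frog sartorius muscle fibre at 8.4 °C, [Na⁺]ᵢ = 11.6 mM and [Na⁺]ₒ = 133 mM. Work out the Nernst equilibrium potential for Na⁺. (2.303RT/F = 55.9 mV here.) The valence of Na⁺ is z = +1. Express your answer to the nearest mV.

59 mV

E = (55.9/z) · log₁₀([Na⁺]_out/[Na⁺]_in) with z = +1.
= (55.9/1) · log₁₀(133/11.6) = 55.90 · log₁₀(11.47)
= 55.90 · (1.0594) = 59.22 mV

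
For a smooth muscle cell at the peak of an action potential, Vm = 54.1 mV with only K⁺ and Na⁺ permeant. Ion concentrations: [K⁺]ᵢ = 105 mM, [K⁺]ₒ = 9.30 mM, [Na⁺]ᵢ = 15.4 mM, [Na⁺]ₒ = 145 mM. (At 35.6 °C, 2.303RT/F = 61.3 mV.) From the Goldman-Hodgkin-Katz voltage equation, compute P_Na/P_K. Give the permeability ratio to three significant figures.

28.8

Let α = P_Na/P_K. GHK: Vm = 61.3·log₁₀[(Kₒ + α·Naₒ)/(Kᵢ + α·Naᵢ)].
10^(Vm/61.3) = 10^(54.1/61.3) = 7.6304
So 7.6304·(Kᵢ + α·Naᵢ) = Kₒ + α·Naₒ → α = (7.6304·105.0 − 9.3) / (145.0 − 7.6304·15.4)
α = (801.2 − 9.3) / (145.0 − 117.5) = 791.9/27.49 = 28.8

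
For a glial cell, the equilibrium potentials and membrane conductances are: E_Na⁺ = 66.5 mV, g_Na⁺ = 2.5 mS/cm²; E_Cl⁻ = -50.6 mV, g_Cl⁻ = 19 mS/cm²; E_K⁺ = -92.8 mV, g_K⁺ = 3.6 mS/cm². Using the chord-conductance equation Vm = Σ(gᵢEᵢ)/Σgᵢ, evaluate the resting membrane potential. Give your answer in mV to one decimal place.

-45.0 mV

Σ gᵢEᵢ = 2.5·(66.5) + 19·(-50.6) + 3.6·(-92.8) = -1129.23
Σ gᵢ = 2.5 + 19 + 3.6 = 25.1
Vm = -1129.23 / 25.1 = -44.99 mV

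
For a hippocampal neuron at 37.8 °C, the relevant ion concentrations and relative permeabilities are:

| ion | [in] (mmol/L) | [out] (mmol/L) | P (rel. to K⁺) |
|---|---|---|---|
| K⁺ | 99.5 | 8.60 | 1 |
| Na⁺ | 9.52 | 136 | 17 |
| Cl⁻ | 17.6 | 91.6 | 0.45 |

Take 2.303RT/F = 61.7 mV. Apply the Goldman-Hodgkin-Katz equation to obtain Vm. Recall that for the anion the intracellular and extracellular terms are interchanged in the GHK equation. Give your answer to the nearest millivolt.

Vm = 61.7 · log₁₀[(Σ P·[cation]ₒ + Σ P·[anion]ᵢ) / (Σ P·[cation]ᵢ + Σ P·[anion]ₒ)]
Numerator = 1×8.60 + 17×136 + 0.45×17.6 = 2329
Denominator = 1×99.5 + 17×9.52 + 0.45×91.6 = 302.6
Vm = 61.7 · log₁₀(7.6961) = 61.7 × (0.8863) = 54.68 mV

55 mV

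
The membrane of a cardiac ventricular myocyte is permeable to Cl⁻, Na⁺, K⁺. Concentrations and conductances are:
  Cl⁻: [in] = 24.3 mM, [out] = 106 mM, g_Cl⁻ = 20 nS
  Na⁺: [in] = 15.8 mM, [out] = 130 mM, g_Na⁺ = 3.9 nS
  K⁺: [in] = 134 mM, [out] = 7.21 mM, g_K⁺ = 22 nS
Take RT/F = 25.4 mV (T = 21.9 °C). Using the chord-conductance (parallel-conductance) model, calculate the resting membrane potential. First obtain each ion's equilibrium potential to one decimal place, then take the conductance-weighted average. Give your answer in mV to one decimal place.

-47.3 mV

E_Cl⁻ = (25.4/-1)·ln(106/24.3) = -37.4 mV
E_Na⁺ = (25.4/1)·ln(130/15.8) = 53.5 mV
E_K⁺ = (25.4/1)·ln(7.21/134) = -74.2 mV
Vm = (Σ gᵢEᵢ)/(Σ gᵢ) = (20·-37.4 + 3.9·53.5 + 22·-74.2) / (20 + 3.9 + 22)
= -2171.75 / 45.9 = -47.31 mV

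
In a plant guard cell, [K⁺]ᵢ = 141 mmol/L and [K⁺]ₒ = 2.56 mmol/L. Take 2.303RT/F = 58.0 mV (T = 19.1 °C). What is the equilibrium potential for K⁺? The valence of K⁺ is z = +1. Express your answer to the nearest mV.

E = (58.0/z) · log₁₀([K⁺]_out/[K⁺]_in) with z = +1.
= (58.0/1) · log₁₀(2.56/141) = 58.00 · log₁₀(0.01816)
= 58.00 · (-1.7410) = -100.98 mV

-101 mV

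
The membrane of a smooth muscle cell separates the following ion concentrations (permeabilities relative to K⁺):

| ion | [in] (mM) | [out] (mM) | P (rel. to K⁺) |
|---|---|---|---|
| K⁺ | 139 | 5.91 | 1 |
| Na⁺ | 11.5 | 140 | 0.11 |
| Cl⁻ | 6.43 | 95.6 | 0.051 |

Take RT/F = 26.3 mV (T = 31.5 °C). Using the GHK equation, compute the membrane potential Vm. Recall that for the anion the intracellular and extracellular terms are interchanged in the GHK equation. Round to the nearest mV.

-50 mV

Vm = 26.3 · ln[(Σ P·[cation]ₒ + Σ P·[anion]ᵢ) / (Σ P·[cation]ᵢ + Σ P·[anion]ₒ)]
Numerator = 1×5.91 + 0.11×140 + 0.051×6.43 = 21.64
Denominator = 1×139 + 0.11×11.5 + 0.051×95.6 = 145.1
Vm = 26.3 · ln(0.14908) = 26.3 × (-1.9033) = -50.06 mV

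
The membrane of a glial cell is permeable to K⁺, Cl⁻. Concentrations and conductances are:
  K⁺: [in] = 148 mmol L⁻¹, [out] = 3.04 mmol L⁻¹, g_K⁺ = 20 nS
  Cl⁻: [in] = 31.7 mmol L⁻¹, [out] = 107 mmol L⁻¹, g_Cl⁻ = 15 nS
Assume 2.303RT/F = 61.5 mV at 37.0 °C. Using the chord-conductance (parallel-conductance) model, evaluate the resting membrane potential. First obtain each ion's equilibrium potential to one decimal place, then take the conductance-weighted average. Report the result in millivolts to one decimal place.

E_K⁺ = (61.5/1)·log₁₀(3.04/148) = -103.8 mV
E_Cl⁻ = (61.5/-1)·log₁₀(107/31.7) = -32.5 mV
Vm = (Σ gᵢEᵢ)/(Σ gᵢ) = (20·-103.8 + 15·-32.5) / (20 + 15)
= -2563.50 / 35 = -73.24 mV

-73.2 mV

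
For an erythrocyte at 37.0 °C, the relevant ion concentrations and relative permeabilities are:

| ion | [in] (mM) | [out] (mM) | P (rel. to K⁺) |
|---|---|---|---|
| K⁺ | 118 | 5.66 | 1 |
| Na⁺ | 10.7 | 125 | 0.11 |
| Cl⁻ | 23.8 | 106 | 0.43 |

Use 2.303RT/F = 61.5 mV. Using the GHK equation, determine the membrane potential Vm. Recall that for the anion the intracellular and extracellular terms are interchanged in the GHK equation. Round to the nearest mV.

-46 mV

Vm = 61.5 · log₁₀[(Σ P·[cation]ₒ + Σ P·[anion]ᵢ) / (Σ P·[cation]ᵢ + Σ P·[anion]ₒ)]
Numerator = 1×5.66 + 0.11×125 + 0.43×23.8 = 29.64
Denominator = 1×118 + 0.11×10.7 + 0.43×106 = 164.8
Vm = 61.5 · log₁₀(0.17993) = 61.5 × (-0.7449) = -45.81 mV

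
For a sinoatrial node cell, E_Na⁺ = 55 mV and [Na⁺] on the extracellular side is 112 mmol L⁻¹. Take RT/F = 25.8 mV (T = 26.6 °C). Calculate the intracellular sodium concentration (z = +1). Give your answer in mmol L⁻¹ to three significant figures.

Nernst: E = (25.8/1) · ln([out]/[in]), so ln([out]/[in]) = 55.0 × 1 / 25.8 = 2.1318.
[out]/[in] = e^(2.1318) = 8.43.
[in] = 112 / 8.43 = 13.29 mmol L⁻¹.

13.3 mmol L⁻¹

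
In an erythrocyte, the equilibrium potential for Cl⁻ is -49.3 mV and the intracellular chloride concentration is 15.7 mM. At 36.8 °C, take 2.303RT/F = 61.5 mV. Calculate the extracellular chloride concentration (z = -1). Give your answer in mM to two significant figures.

99 mM

Nernst: E = (61.5/-1) · log₁₀([out]/[in]), so log₁₀([out]/[in]) = -49.3 × -1 / 61.5 = 0.8016.
[out]/[in] = 10^(0.8016) = 6.333.
[out] = 6.333 × 15.7 = 99.43 mM.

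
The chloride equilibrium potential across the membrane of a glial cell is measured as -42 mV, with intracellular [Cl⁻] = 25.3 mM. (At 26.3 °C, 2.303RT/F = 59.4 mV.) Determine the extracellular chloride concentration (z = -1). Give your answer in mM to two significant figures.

130 mM

Nernst: E = (59.4/-1) · log₁₀([out]/[in]), so log₁₀([out]/[in]) = -42.0 × -1 / 59.4 = 0.7071.
[out]/[in] = 10^(0.7071) = 5.094.
[out] = 5.094 × 25.3 = 128.9 mM.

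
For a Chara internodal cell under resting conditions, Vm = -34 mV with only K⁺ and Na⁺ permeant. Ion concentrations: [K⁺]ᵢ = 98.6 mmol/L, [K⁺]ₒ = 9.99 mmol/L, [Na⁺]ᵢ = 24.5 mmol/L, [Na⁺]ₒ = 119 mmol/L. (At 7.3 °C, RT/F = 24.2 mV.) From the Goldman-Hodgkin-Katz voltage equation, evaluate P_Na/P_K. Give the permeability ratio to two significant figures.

0.13

Let α = P_Na/P_K. GHK: Vm = 24.2·ln[(Kₒ + α·Naₒ)/(Kᵢ + α·Naᵢ)].
e^(Vm/24.2) = e^(-34.0/24.2) = 0.24538
So 0.24538·(Kᵢ + α·Naᵢ) = Kₒ + α·Naₒ → α = (0.24538·98.6 − 9.99) / (119.0 − 0.24538·24.5)
α = (24.19 − 9.99) / (119.0 − 6.012) = 14.2/113 = 0.1257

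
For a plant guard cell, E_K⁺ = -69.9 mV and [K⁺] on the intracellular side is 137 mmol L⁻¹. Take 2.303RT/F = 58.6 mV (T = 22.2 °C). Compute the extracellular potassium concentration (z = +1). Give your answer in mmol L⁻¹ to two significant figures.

8.8 mmol L⁻¹

Nernst: E = (58.6/1) · log₁₀([out]/[in]), so log₁₀([out]/[in]) = -69.9 × 1 / 58.6 = -1.1928.
[out]/[in] = 10^(-1.1928) = 0.06415.
[out] = 0.06415 × 137 = 8.788 mmol L⁻¹.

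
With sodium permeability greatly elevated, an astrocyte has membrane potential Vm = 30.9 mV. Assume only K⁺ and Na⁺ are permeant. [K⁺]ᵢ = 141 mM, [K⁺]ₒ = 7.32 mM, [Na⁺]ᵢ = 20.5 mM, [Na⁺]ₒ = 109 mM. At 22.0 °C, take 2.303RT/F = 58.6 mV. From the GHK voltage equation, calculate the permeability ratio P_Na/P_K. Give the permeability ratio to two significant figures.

12

Let α = P_Na/P_K. GHK: Vm = 58.6·log₁₀[(Kₒ + α·Naₒ)/(Kᵢ + α·Naᵢ)].
10^(Vm/58.6) = 10^(30.9/58.6) = 3.3675
So 3.3675·(Kᵢ + α·Naᵢ) = Kₒ + α·Naₒ → α = (3.3675·141.0 − 7.32) / (109.0 − 3.3675·20.5)
α = (474.8 − 7.32) / (109.0 − 69.03) = 467.5/39.97 = 11.7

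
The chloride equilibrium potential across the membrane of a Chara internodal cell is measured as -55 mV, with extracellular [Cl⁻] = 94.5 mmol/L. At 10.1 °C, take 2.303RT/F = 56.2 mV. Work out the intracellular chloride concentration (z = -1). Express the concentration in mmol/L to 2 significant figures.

Nernst: E = (56.2/-1) · log₁₀([out]/[in]), so log₁₀([out]/[in]) = -55.0 × -1 / 56.2 = 0.9786.
[out]/[in] = 10^(0.9786) = 9.52.
[in] = 94.5 / 9.52 = 9.926 mmol/L.

9.9 mmol/L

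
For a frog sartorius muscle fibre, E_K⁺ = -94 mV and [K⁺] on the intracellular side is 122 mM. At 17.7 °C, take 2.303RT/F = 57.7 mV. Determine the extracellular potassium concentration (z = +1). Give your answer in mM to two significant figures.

2.9 mM

Nernst: E = (57.7/1) · log₁₀([out]/[in]), so log₁₀([out]/[in]) = -94.0 × 1 / 57.7 = -1.6291.
[out]/[in] = 10^(-1.6291) = 0.02349.
[out] = 0.02349 × 122 = 2.866 mM.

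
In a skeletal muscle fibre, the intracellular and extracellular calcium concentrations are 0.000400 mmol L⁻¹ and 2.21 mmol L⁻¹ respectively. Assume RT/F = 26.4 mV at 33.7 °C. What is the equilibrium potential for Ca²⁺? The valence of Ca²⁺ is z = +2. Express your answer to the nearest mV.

114 mV

E = (26.4/z) · ln([Ca²⁺]_out/[Ca²⁺]_in) with z = +2.
= (26.4/2) · ln(2.21/0.000400) = 13.20 · ln(5525)
= 13.20 · (8.6170) = 113.74 mV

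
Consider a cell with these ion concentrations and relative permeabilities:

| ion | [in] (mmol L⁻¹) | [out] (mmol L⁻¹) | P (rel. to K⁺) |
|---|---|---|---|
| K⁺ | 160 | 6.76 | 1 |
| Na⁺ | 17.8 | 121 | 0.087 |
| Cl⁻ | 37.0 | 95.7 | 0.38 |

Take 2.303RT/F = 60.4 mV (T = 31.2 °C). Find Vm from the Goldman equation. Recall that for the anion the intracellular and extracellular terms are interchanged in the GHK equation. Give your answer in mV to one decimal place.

Vm = 60.4 · log₁₀[(Σ P·[cation]ₒ + Σ P·[anion]ᵢ) / (Σ P·[cation]ᵢ + Σ P·[anion]ₒ)]
Numerator = 1×6.76 + 0.087×121 + 0.38×37.0 = 31.35
Denominator = 1×160 + 0.087×17.8 + 0.38×95.7 = 197.9
Vm = 60.4 · log₁₀(0.15839) = 60.4 × (-0.8003) = -48.34 mV

-48.3 mV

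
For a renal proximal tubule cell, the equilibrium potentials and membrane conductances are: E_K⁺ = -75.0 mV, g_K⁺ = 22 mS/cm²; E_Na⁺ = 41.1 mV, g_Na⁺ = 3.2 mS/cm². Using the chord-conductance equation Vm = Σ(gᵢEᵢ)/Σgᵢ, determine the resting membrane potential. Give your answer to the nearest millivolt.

Σ gᵢEᵢ = 22·(-75.0) + 3.2·(41.1) = -1518.48
Σ gᵢ = 22 + 3.2 = 25.2
Vm = -1518.48 / 25.2 = -60.26 mV

-60 mV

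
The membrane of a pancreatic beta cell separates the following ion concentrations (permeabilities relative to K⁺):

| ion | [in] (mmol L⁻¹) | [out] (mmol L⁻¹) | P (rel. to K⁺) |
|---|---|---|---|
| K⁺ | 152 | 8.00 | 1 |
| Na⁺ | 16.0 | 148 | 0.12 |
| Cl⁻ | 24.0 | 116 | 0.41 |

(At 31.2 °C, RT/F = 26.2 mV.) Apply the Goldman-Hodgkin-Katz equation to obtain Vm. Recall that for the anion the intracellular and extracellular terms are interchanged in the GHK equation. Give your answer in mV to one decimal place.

Vm = 26.2 · ln[(Σ P·[cation]ₒ + Σ P·[anion]ᵢ) / (Σ P·[cation]ᵢ + Σ P·[anion]ₒ)]
Numerator = 1×8.00 + 0.12×148 + 0.41×24.0 = 35.6
Denominator = 1×152 + 0.12×16.0 + 0.41×116 = 201.5
Vm = 26.2 · ln(0.17669) = 26.2 × (-1.7333) = -45.41 mV

-45.4 mV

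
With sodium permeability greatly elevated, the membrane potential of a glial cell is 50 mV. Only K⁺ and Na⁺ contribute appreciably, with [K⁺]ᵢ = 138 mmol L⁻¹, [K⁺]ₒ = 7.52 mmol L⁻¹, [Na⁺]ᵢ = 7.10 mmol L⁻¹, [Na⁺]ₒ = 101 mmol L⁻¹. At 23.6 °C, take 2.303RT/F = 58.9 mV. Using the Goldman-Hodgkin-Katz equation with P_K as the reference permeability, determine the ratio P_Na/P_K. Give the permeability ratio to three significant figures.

Let α = P_Na/P_K. GHK: Vm = 58.9·log₁₀[(Kₒ + α·Naₒ)/(Kᵢ + α·Naᵢ)].
10^(Vm/58.9) = 10^(50.0/58.9) = 7.0615
So 7.0615·(Kᵢ + α·Naᵢ) = Kₒ + α·Naₒ → α = (7.0615·138.0 − 7.52) / (101.0 − 7.0615·7.1)
α = (974.5 − 7.52) / (101.0 − 50.14) = 967/50.86 = 19.01

19.0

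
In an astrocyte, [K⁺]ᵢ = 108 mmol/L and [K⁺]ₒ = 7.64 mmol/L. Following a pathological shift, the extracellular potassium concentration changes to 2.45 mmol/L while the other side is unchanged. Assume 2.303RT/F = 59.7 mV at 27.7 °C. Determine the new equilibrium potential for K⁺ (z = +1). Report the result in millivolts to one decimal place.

-98.2 mV

After the shift: [K⁺]_out = 2.45, [K⁺]_in = 108 mmol/L.
E_new = (59.7/1)·log₁₀(2.45/108) = 59.70 · (-1.6443) = -98.16 mV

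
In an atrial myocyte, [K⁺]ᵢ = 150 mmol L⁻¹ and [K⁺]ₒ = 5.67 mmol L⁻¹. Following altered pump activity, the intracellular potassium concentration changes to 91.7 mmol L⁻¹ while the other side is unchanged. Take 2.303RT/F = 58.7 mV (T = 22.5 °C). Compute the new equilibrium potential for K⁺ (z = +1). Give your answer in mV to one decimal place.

-71.0 mV

After the shift: [K⁺]_out = 5.67, [K⁺]_in = 91.7 mmol L⁻¹.
E_new = (58.7/1)·log₁₀(5.67/91.7) = 58.70 · (-1.2088) = -70.96 mV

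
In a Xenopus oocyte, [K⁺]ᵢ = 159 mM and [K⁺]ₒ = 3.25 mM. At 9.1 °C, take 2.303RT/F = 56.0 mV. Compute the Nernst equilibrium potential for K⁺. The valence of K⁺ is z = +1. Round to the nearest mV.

-95 mV

E = (56.0/z) · log₁₀([K⁺]_out/[K⁺]_in) with z = +1.
= (56.0/1) · log₁₀(3.25/159) = 56.00 · log₁₀(0.02044)
= 56.00 · (-1.6895) = -94.61 mV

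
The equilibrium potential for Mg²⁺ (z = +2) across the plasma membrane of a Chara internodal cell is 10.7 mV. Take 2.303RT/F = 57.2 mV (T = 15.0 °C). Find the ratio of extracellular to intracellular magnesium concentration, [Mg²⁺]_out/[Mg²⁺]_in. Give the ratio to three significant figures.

2.37

log₁₀([out]/[in]) = E·z/(57.2) = 10.7 × 2 / 57.2 = 0.3741
[out]/[in] = 10^(0.3741) = 2.367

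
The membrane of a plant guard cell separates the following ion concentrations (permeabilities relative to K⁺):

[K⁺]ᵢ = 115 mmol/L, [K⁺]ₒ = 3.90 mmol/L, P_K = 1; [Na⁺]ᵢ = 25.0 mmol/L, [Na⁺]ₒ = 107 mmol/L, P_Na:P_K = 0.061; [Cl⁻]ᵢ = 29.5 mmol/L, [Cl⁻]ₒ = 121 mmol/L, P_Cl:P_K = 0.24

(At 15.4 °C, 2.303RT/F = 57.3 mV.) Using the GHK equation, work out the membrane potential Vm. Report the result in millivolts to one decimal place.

Vm = 57.3 · log₁₀[(Σ P·[cation]ₒ + Σ P·[anion]ᵢ) / (Σ P·[cation]ᵢ + Σ P·[anion]ₒ)]
Numerator = 1×3.90 + 0.061×107 + 0.24×29.5 = 17.51
Denominator = 1×115 + 0.061×25.0 + 0.24×121 = 145.6
Vm = 57.3 · log₁₀(0.12027) = 57.3 × (-0.9198) = -52.71 mV

-52.7 mV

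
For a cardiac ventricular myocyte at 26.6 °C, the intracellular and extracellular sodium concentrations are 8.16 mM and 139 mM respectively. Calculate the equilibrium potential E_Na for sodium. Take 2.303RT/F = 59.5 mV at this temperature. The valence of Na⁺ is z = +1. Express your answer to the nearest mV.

73 mV

E = (59.5/z) · log₁₀([Na⁺]_out/[Na⁺]_in) with z = +1.
= (59.5/1) · log₁₀(139/8.16) = 59.50 · log₁₀(17.03)
= 59.50 · (1.2313) = 73.26 mV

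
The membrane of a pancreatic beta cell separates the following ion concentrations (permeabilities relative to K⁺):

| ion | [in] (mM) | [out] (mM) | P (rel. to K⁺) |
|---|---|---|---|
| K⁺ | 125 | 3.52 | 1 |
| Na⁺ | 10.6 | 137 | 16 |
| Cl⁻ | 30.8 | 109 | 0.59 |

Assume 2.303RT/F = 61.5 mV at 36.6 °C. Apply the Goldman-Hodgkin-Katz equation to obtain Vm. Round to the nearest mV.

49 mV

Vm = 61.5 · log₁₀[(Σ P·[cation]ₒ + Σ P·[anion]ᵢ) / (Σ P·[cation]ᵢ + Σ P·[anion]ₒ)]
Numerator = 1×3.52 + 16×137 + 0.59×30.8 = 2214
Denominator = 1×125 + 16×10.6 + 0.59×109 = 358.9
Vm = 61.5 · log₁₀(6.1678) = 61.5 × (0.7901) = 48.59 mV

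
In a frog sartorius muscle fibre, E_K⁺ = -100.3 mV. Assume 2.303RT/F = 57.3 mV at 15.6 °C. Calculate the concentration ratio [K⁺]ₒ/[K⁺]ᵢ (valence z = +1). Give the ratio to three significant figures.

log₁₀([out]/[in]) = E·z/(57.3) = -100.3 × 1 / 57.3 = -1.7504
[out]/[in] = 10^(-1.7504) = 0.01776

0.0178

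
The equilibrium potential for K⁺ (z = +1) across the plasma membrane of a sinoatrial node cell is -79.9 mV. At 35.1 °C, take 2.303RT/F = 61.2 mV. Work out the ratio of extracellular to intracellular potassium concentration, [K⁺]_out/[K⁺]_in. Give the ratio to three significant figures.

log₁₀([out]/[in]) = E·z/(61.2) = -79.9 × 1 / 61.2 = -1.3056
[out]/[in] = 10^(-1.3056) = 0.04948

0.0495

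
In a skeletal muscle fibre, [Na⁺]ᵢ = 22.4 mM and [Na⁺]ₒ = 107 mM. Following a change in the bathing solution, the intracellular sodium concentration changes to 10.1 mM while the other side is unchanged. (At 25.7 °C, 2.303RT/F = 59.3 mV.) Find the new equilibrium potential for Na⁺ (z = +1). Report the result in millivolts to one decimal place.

After the shift: [Na⁺]_out = 107, [Na⁺]_in = 10.1 mM.
E_new = (59.3/1)·log₁₀(107/10.1) = 59.30 · (1.0251) = 60.79 mV

60.8 mV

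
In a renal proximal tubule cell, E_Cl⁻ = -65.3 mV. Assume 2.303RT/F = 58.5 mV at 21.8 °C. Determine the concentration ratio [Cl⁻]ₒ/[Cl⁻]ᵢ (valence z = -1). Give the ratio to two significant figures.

log₁₀([out]/[in]) = E·z/(58.5) = -65.3 × -1 / 58.5 = 1.1162
[out]/[in] = 10^(1.1162) = 13.07

13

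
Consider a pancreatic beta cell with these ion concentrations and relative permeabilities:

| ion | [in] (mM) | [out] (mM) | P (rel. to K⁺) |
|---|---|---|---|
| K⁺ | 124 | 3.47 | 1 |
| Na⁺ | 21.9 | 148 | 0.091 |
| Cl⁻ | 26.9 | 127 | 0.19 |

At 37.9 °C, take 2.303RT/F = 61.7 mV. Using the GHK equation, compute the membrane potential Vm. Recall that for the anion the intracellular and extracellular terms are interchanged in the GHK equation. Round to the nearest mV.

Vm = 61.7 · log₁₀[(Σ P·[cation]ₒ + Σ P·[anion]ᵢ) / (Σ P·[cation]ᵢ + Σ P·[anion]ₒ)]
Numerator = 1×3.47 + 0.091×148 + 0.19×26.9 = 22.05
Denominator = 1×124 + 0.091×21.9 + 0.19×127 = 150.1
Vm = 61.7 · log₁₀(0.14687) = 61.7 × (-0.8331) = -51.40 mV

-51 mV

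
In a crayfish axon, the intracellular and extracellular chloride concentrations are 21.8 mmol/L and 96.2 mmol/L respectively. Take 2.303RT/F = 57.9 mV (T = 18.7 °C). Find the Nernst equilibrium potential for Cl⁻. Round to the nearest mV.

-37 mV

E = (57.9/z) · log₁₀([Cl⁻]_out/[Cl⁻]_in) with z = -1.
For an anion, dividing by z = -1 reverses the sign.
= (57.9/-1) · log₁₀(96.2/21.8) = -57.90 · log₁₀(4.413)
= -57.90 · (0.6447) = -37.33 mV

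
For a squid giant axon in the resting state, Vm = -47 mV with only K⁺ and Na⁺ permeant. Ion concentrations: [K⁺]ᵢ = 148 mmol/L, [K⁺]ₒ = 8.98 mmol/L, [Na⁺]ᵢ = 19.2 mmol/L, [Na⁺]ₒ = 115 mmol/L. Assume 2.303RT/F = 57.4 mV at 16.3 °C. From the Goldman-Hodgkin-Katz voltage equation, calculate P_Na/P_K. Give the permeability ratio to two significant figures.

Let α = P_Na/P_K. GHK: Vm = 57.4·log₁₀[(Kₒ + α·Naₒ)/(Kᵢ + α·Naᵢ)].
10^(Vm/57.4) = 10^(-47.0/57.4) = 0.15177
So 0.15177·(Kᵢ + α·Naᵢ) = Kₒ + α·Naₒ → α = (0.15177·148.0 − 8.98) / (115.0 − 0.15177·19.2)
α = (22.46 − 8.98) / (115.0 − 2.914) = 13.48/112.1 = 0.1203

0.12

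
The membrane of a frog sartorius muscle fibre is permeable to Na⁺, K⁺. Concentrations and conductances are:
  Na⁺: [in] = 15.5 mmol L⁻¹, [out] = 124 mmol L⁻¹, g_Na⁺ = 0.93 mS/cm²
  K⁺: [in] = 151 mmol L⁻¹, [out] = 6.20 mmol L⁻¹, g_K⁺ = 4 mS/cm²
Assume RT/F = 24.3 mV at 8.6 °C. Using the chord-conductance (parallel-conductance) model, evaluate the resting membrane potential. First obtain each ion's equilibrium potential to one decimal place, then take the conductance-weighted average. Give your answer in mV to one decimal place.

E_Na⁺ = (24.3/1)·ln(124/15.5) = 50.5 mV
E_K⁺ = (24.3/1)·ln(6.20/151) = -77.6 mV
Vm = (Σ gᵢEᵢ)/(Σ gᵢ) = (0.93·50.5 + 4·-77.6) / (0.93 + 4)
= -263.43 / 4.93 = -53.44 mV

-53.4 mV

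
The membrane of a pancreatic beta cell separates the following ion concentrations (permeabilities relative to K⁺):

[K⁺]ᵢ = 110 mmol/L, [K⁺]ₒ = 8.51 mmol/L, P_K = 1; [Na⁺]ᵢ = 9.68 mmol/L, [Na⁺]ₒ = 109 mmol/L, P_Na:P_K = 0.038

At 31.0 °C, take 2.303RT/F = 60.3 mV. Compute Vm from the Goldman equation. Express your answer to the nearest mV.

-57 mV

Vm = 60.3 · log₁₀[(Σ P·[cation]ₒ + Σ P·[anion]ᵢ) / (Σ P·[cation]ᵢ + Σ P·[anion]ₒ)]
Numerator = 1×8.51 + 0.038×109 = 12.65
Denominator = 1×110 + 0.038×9.68 = 110.4
Vm = 60.3 · log₁₀(0.11463) = 60.3 × (-0.9407) = -56.72 mV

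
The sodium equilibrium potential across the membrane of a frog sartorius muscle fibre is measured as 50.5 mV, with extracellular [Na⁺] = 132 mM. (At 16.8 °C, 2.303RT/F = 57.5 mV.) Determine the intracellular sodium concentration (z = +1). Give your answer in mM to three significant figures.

17.5 mM

Nernst: E = (57.5/1) · log₁₀([out]/[in]), so log₁₀([out]/[in]) = 50.5 × 1 / 57.5 = 0.8783.
[out]/[in] = 10^(0.8783) = 7.555.
[in] = 132 / 7.555 = 17.47 mM.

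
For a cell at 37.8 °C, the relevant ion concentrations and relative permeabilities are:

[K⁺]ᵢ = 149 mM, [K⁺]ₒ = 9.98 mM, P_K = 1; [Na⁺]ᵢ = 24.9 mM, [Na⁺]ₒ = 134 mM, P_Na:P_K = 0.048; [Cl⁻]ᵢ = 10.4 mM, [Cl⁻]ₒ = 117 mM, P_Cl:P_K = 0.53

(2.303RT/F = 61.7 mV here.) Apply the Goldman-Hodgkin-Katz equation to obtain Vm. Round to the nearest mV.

-61 mV

Vm = 61.7 · log₁₀[(Σ P·[cation]ₒ + Σ P·[anion]ᵢ) / (Σ P·[cation]ᵢ + Σ P·[anion]ₒ)]
Numerator = 1×9.98 + 0.048×134 + 0.53×10.4 = 21.92
Denominator = 1×149 + 0.048×24.9 + 0.53×117 = 212.2
Vm = 61.7 · log₁₀(0.10332) = 61.7 × (-0.9858) = -60.83 mV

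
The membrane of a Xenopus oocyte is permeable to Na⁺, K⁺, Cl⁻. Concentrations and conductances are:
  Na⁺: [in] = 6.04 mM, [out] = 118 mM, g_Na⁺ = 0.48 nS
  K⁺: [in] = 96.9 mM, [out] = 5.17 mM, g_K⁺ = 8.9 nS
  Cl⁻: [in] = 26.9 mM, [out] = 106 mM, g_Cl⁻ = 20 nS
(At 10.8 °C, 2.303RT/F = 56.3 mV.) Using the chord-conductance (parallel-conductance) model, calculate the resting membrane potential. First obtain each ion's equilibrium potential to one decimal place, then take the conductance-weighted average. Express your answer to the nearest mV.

-43 mV

E_Na⁺ = (56.3/1)·log₁₀(118/6.04) = 72.7 mV
E_K⁺ = (56.3/1)·log₁₀(5.17/96.9) = -71.7 mV
E_Cl⁻ = (56.3/-1)·log₁₀(106/26.9) = -33.5 mV
Vm = (Σ gᵢEᵢ)/(Σ gᵢ) = (0.48·72.7 + 8.9·-71.7 + 20·-33.5) / (0.48 + 8.9 + 20)
= -1273.23 / 29.38 = -43.34 mV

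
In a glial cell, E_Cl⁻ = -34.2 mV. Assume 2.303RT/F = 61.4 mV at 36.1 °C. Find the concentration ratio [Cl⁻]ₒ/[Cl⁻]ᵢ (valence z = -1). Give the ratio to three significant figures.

log₁₀([out]/[in]) = E·z/(61.4) = -34.2 × -1 / 61.4 = 0.5570
[out]/[in] = 10^(0.5570) = 3.606

3.61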